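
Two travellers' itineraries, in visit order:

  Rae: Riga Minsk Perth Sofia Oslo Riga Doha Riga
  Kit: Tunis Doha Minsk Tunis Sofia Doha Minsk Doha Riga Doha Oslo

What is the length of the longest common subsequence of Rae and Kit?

Pick Minsk at Rae[2]=Kit[3], then Sofia at Rae[4]=Kit[5], then Riga at Rae[6]=Kit[9], then Doha at Rae[7]=Kit[10]; all 4 stops appear in both, in order. dp[8][11] = 4 confirms this is the maximum.

4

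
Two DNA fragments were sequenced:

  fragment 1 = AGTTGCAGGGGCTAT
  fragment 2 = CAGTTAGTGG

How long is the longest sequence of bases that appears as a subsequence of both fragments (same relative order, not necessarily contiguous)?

8

Let dp[i][j] be the LCS length of the first i bases of fragment 1 and the first j bases of fragment 2. dp[i][j] = dp[i-1][j-1]+1 when the i-th and j-th bases match, else max(dp[i-1][j], dp[i][j-1]).
    ·  C  A  G  T  T  A  G  T  G  G
 ·  0  0  0  0  0  0  0  0  0  0  0
 A  0  0  1  1  1  1  1  1  1  1  1
 G  0  0  1  2  2  2  2  2  2  2  2
 T  0  0  1  2  3  3  3  3  3  3  3
 T  0  0  1  2  3  4  4  4  4  4  4
 G  0  0  1  2  3  4  4  5  5  5  5
 C  0  1  1  2  3  4  4  5  5  5  5
 A  0  1  2  2  3  4  5  5  5  5  5
 G  0  1  2  3  3  4  5  6  6  6  6
 G  0  1  2  3  3  4  5  6  6  7  7
 G  0  1  2  3  3  4  5  6  6  7  8
 G  0  1  2  3  3  4  5  6  6  7  8
 C  0  1  2  3  3  4  5  6  6  7  8
 T  0  1  2  3  4  4  5  6  7  7  8
 A  0  1  2  3  4  4  5  6  7  7  8
 T  0  1  2  3  4  5  5  6  7  7  8
dp[15][10] = 8. One LCS (by backtracking along matches): AGTTAGGG.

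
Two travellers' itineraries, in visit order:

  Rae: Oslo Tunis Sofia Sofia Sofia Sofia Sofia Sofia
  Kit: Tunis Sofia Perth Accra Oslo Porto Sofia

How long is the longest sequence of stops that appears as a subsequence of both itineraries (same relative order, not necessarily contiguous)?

One common subsequence of length 3: Tunis at Rae[2]=Kit[1], Sofia at Rae[3]=Kit[2], Sofia at Rae[8]=Kit[7]. The LCS DP gives dp[8][7] = 3, so this is optimal.

3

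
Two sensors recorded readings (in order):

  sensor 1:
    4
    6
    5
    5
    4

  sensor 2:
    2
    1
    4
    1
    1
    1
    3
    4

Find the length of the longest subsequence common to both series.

Pick 4 (sensor 1 #1, sensor 2 #3); then 4 (sensor 1 #5, sensor 2 #8); all 2 values appear in both, in order. dp[5][8] = 2 confirms this is the maximum.

2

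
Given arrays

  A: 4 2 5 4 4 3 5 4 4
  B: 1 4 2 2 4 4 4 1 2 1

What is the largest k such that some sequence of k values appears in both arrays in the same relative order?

Pick 4 at A[1]=B[2] → 2 at A[2]=B[4] → 4 at A[4]=B[5] → 4 at A[5]=B[6] → 4 at A[8]=B[7]; all 5 values appear in both, in order. dp[9][10] = 5 confirms this is the maximum.

5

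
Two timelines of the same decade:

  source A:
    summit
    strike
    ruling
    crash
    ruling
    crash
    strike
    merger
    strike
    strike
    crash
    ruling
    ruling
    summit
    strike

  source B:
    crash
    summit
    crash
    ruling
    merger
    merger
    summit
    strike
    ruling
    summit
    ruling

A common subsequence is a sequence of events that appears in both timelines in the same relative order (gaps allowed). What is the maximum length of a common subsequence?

7

Pick summit at source A[1]=source B[2] → crash at source A[4]=source B[3] → ruling at source A[5]=source B[4] → merger at source A[8]=source B[6] → strike at source A[10]=source B[8] → ruling at source A[12]=source B[9] → ruling at source A[13]=source B[11]; all 7 events appear in both, in order. The LCS DP gives dp[15][11] = 7, so this is optimal.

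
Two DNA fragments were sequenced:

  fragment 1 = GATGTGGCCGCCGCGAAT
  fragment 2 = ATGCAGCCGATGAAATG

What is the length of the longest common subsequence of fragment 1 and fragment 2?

Pick A [2,1]; then T [5,2]; then G [7,3]; then C [8,4]; then G [10,6]; then C [11,7]; then C [12,8]; then G [13,9]; then G [15,12]; then A [16,14]; then A [17,15]; then T [18,16]; all 12 bases appear in both, in order. dp[18][17] = 12 confirms this is the maximum.

12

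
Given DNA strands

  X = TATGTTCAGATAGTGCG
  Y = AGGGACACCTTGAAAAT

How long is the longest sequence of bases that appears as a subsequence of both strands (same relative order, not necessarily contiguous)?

8

Match A [2,1]; then G [4,4]; then T [5,10]; then T [6,11]; then A [8,14]; then A [10,15]; then A [12,16]; then T [14,17] — 8 bases in the same relative order in both. Since dp[17][17] = 8, nothing longer is possible.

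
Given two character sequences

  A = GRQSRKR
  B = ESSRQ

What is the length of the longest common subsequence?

Taking R (A #2, B #4), then Q (A #3, B #5) gives a common subsequence of length 2. The LCS DP gives dp[7][5] = 2, so this is optimal.

2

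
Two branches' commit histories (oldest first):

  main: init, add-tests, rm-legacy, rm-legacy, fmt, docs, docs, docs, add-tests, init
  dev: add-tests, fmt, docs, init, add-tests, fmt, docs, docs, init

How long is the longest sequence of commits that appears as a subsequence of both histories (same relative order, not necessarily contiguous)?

Taking init (main #1, dev #4), add-tests (main #2, dev #5), fmt (main #5, dev #6), docs (main #7, dev #7), docs (main #8, dev #8), init (main #10, dev #9) gives a common subsequence of length 6, and the DP table's final entry dp[10][9] is also 6, so no common subsequence is longer.

6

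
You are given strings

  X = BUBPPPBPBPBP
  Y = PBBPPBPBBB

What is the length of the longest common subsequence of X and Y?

Pick B (X #1, Y #2) → B (X #3, Y #3) → P (X #4, Y #4) → P (X #5, Y #5) → P (X #6, Y #7) → B (X #7, Y #8) → B (X #9, Y #9) → B (X #11, Y #10); all 8 characters appear in both, in order, and the DP table's final entry dp[12][10] is also 8, so no common subsequence is longer.

8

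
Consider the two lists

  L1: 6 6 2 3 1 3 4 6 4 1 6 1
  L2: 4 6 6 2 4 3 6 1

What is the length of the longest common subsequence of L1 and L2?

Let dp[i][j] be the LCS length of the first i values of L1 and the first j values of L2. dp[i][j] = dp[i-1][j-1]+1 when the i-th and j-th values match, else max(dp[i-1][j], dp[i][j-1]).
    ·  4  6  6  2  4  3  6  1
 ·  0  0  0  0  0  0  0  0  0
 6  0  0  1  1  1  1  1  1  1
 6  0  0  1  2  2  2  2  2  2
 2  0  0  1  2  3  3  3  3  3
 3  0  0  1  2  3  3  4  4  4
 1  0  0  1  2  3  3  4  4  5
 3  0  0  1  2  3  3  4  4  5
 4  0  1  1  2  3  4  4  4  5
 6  0  1  2  2  3  4  4  5  5
 4  0  1  2  2  3  4  4  5  5
 1  0  1  2  2  3  4  4  5  6
 6  0  1  2  3  3  4  4  5  6
 1  0  1  2  3  3  4  4  5  6
dp[12][8] = 6. One LCS (by backtracking along matches): 6, 6, 2, 3, 6, 1.

6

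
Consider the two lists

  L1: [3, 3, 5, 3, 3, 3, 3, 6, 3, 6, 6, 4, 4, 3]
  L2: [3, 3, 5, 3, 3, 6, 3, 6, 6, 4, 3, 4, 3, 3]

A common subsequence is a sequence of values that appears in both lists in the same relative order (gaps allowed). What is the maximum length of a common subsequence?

12

Pick 3 (L1 #1, L2 #1) → 3 (L1 #2, L2 #2) → 5 (L1 #3, L2 #3) → 3 (L1 #6, L2 #4) → 3 (L1 #7, L2 #5) → 6 (L1 #8, L2 #6) → 3 (L1 #9, L2 #7) → 6 (L1 #10, L2 #8) → 6 (L1 #11, L2 #9) → 4 (L1 #12, L2 #10) → 4 (L1 #13, L2 #12) → 3 (L1 #14, L2 #14); all 12 values appear in both, in order. dp[14][14] = 12 confirms this is the maximum.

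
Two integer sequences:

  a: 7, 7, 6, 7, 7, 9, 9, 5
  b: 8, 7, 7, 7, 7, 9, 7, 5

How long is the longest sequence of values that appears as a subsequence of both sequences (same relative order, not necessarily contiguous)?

Taking 7 (a #1, b #2), then 7 (a #2, b #3), then 7 (a #4, b #4), then 7 (a #5, b #5), then 9 (a #6, b #6), then 5 (a #8, b #8) gives a common subsequence of length 6. dp[8][8] = 6 confirms this is the maximum.

6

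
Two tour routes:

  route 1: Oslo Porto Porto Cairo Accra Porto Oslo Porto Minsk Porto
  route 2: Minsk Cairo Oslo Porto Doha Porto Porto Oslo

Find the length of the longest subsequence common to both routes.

Pick Oslo at route 1[1]=route 2[3], then Porto at route 1[2]=route 2[4], then Porto at route 1[3]=route 2[6], then Porto at route 1[6]=route 2[7], then Oslo at route 1[7]=route 2[8]; all 5 stops appear in both, in order. The LCS DP gives dp[10][8] = 5, so this is optimal.

5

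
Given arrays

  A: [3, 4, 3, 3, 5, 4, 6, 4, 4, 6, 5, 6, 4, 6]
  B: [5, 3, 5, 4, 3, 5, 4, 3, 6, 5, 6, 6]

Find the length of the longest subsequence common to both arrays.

9

Taking 3 at A[1]=B[2], then 4 at A[2]=B[4], then 3 at A[4]=B[5], then 5 at A[5]=B[6], then 4 at A[6]=B[7], then 6 at A[10]=B[9], then 5 at A[11]=B[10], then 6 at A[12]=B[11], then 6 at A[14]=B[12] gives a common subsequence of length 9. Since dp[14][12] = 9, nothing longer is possible.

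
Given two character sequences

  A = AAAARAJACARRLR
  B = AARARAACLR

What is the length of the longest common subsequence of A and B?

9

Let dp[i][j] be the LCS length of the first i characters of A and the first j characters of B. dp[i][j] = dp[i-1][j-1]+1 when the i-th and j-th characters match, else max(dp[i-1][j], dp[i][j-1]).
    ·  A  A  R  A  R  A  A  C  L  R
 ·  0  0  0  0  0  0  0  0  0  0  0
 A  0  1  1  1  1  1  1  1  1  1  1
 A  0  1  2  2  2  2  2  2  2  2  2
 A  0  1  2  2  3  3  3  3  3  3  3
 A  0  1  2  2  3  3  4  4  4  4  4
 R  0  1  2  3  3  4  4  4  4  4  5
 A  0  1  2  3  4  4  5  5  5  5  5
 J  0  1  2  3  4  4  5  5  5  5  5
 A  0  1  2  3  4  4  5  6  6  6  6
 C  0  1  2  3  4  4  5  6  7  7  7
 A  0  1  2  3  4  4  5  6  7  7  7
 R  0  1  2  3  4  5  5  6  7  7  8
 R  0  1  2  3  4  5  5  6  7  7  8
 L  0  1  2  3  4  5  5  6  7  8  8
 R  0  1  2  3  4  5  5  6  7  8  9
dp[14][10] = 9. One LCS (by backtracking along matches): AAARAACLR.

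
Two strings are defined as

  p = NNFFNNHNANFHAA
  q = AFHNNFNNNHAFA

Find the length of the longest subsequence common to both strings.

9

One common subsequence of length 9: N (p #1, q #4), N (p #2, q #5), F (p #3, q #6), N (p #5, q #8), N (p #6, q #9), H (p #7, q #10), A (p #9, q #11), F (p #11, q #12), A (p #14, q #13), and the DP table's final entry dp[14][13] is also 9, so no common subsequence is longer.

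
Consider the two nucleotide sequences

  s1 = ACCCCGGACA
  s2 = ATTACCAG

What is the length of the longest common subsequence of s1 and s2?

4

Let dp[i][j] be the LCS length of the first i bases of s1 and the first j bases of s2. dp[i][j] = dp[i-1][j-1]+1 when the i-th and j-th bases match, else max(dp[i-1][j], dp[i][j-1]).
    ·  A  T  T  A  C  C  A  G
 ·  0  0  0  0  0  0  0  0  0
 A  0  1  1  1  1  1  1  1  1
 C  0  1  1  1  1  2  2  2  2
 C  0  1  1  1  1  2  3  3  3
 C  0  1  1  1  1  2  3  3  3
 C  0  1  1  1  1  2  3  3  3
 G  0  1  1  1  1  2  3  3  4
 G  0  1  1  1  1  2  3  3  4
 A  0  1  1  1  2  2  3  4  4
 C  0  1  1  1  2  3  3  4  4
 A  0  1  1  1  2  3  3  4  4
dp[10][8] = 4. One LCS (by backtracking along matches): ACCG.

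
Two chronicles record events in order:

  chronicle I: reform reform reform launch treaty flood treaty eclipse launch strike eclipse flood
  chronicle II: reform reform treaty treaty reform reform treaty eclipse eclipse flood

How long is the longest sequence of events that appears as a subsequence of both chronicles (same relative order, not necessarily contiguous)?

7

Taking reform (chronicle I #1, chronicle II #2); then reform (chronicle I #2, chronicle II #5); then reform (chronicle I #3, chronicle II #6); then treaty (chronicle I #7, chronicle II #7); then eclipse (chronicle I #8, chronicle II #8); then eclipse (chronicle I #11, chronicle II #9); then flood (chronicle I #12, chronicle II #10) gives a common subsequence of length 7. Since dp[12][10] = 7, nothing longer is possible.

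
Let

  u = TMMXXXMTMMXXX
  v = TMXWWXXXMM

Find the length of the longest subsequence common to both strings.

Let dp[i][j] be the LCS length of the first i characters of u and the first j characters of v. dp[i][j] = dp[i-1][j-1]+1 when the i-th and j-th characters match, else max(dp[i-1][j], dp[i][j-1]).
    ·  T  M  X  W  W  X  X  X  M  M
 ·  0  0  0  0  0  0  0  0  0  0  0
 T  0  1  1  1  1  1  1  1  1  1  1
 M  0  1  2  2  2  2  2  2  2  2  2
 M  0  1  2  2  2  2  2  2  2  3  3
 X  0  1  2  3  3  3  3  3  3  3  3
 X  0  1  2  3  3  3  4  4  4  4  4
 X  0  1  2  3  3  3  4  5  5  5  5
 M  0  1  2  3  3  3  4  5  5  6  6
 T  0  1  2  3  3  3  4  5  5  6  6
 M  0  1  2  3  3  3  4  5  5  6  7
 M  0  1  2  3  3  3  4  5  5  6  7
 X  0  1  2  3  3  3  4  5  6  6  7
 X  0  1  2  3  3  3  4  5  6  6  7
 X  0  1  2  3  3  3  4  5  6  6  7
dp[13][10] = 7. One LCS (by backtracking along matches): TMXXXMM.

7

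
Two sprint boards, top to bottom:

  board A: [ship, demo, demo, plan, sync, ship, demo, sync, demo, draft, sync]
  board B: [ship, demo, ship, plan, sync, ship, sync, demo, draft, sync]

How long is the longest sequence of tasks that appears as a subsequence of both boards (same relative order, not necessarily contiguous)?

Match ship at board A[1]=board B[1], demo at board A[2]=board B[2], plan at board A[4]=board B[4], sync at board A[5]=board B[5], ship at board A[6]=board B[6], sync at board A[8]=board B[7], demo at board A[9]=board B[8], draft at board A[10]=board B[9], sync at board A[11]=board B[10] — 9 tasks in the same relative order in both. The LCS DP gives dp[11][10] = 9, so this is optimal.

9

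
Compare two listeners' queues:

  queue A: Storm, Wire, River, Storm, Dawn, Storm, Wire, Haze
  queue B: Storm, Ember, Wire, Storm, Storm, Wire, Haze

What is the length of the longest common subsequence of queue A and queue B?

One common subsequence of length 6: Storm at queue A[1]=queue B[1], then Wire at queue A[2]=queue B[3], then Storm at queue A[4]=queue B[4], then Storm at queue A[6]=queue B[5], then Wire at queue A[7]=queue B[6], then Haze at queue A[8]=queue B[7]. Since dp[8][7] = 6, nothing longer is possible.

6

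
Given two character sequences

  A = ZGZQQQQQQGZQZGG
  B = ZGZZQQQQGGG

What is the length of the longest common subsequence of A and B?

Taking Z (A #1, B #1), then G (A #2, B #2), then Z (A #3, B #4), then Q (A #6, B #5), then Q (A #7, B #6), then Q (A #8, B #7), then Q (A #9, B #8), then G (A #10, B #9), then G (A #14, B #10), then G (A #15, B #11) gives a common subsequence of length 10, and the DP table's final entry dp[15][11] is also 10, so no common subsequence is longer.

10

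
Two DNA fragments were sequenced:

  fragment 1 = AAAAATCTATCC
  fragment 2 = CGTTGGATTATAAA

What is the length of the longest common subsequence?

Taking A at fragment 1[1]=fragment 2[7]; then A at fragment 1[2]=fragment 2[10]; then A at fragment 1[4]=fragment 2[12]; then A at fragment 1[5]=fragment 2[13]; then A at fragment 1[9]=fragment 2[14] gives a common subsequence of length 5. Since dp[12][14] = 5, nothing longer is possible.

5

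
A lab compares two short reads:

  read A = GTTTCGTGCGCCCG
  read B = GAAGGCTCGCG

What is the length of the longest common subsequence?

Match G (read A #1, read B #5); then C (read A #5, read B #6); then T (read A #7, read B #7); then C (read A #9, read B #8); then G (read A #10, read B #9); then C (read A #13, read B #10); then G (read A #14, read B #11) — 7 bases in the same relative order in both. Since dp[14][11] = 7, nothing longer is possible.

7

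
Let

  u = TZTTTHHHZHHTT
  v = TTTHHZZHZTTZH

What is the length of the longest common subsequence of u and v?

Match T at u[3]=v[1]; then T at u[4]=v[2]; then T at u[5]=v[3]; then H at u[6]=v[4]; then H at u[7]=v[5]; then H at u[8]=v[8]; then Z at u[9]=v[9]; then T at u[12]=v[10]; then T at u[13]=v[11] — 9 characters in the same relative order in both, and the DP table's final entry dp[13][13] is also 9, so no common subsequence is longer.

9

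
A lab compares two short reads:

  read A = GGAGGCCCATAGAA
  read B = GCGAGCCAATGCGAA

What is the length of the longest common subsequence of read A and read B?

Match G at read A[1]=read B[1] → G at read A[2]=read B[3] → A at read A[3]=read B[4] → G at read A[5]=read B[5] → C at read A[6]=read B[6] → C at read A[7]=read B[7] → A at read A[9]=read B[9] → T at read A[10]=read B[10] → G at read A[12]=read B[13] → A at read A[13]=read B[14] → A at read A[14]=read B[15] — 11 bases in the same relative order in both. The LCS DP gives dp[14][15] = 11, so this is optimal.

11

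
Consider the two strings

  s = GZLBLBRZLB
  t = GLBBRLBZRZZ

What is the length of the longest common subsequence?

7

Match G [1,1]; then L [3,2]; then B [4,4]; then L [5,6]; then B [6,7]; then R [7,9]; then Z [8,11] — 7 characters in the same relative order in both. dp[10][11] = 7 confirms this is the maximum.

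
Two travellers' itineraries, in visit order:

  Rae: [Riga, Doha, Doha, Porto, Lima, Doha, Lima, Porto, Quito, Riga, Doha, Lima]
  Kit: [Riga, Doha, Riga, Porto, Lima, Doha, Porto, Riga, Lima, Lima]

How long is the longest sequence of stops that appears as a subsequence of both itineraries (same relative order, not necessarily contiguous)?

Match Riga [1,1], then Doha [2,2], then Porto [4,4], then Lima [5,5], then Doha [6,6], then Porto [8,7], then Riga [10,8], then Lima [12,10] — 8 stops in the same relative order in both, and the DP table's final entry dp[12][10] is also 8, so no common subsequence is longer.

8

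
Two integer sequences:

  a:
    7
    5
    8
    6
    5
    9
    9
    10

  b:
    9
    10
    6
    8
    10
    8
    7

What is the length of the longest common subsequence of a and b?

Match 8 (a #3, b #4), then 10 (a #8, b #5) — 2 values in the same relative order in both. Since dp[8][7] = 2, nothing longer is possible.

2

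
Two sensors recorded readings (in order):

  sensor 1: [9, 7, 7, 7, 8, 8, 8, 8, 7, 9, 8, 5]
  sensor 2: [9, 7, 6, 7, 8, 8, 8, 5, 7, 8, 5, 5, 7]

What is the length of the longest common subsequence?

Pick 9 [1,1]; then 7 [2,2]; then 7 [4,4]; then 8 [5,5]; then 8 [6,6]; then 8 [7,7]; then 7 [9,9]; then 8 [11,10]; then 5 [12,12]; all 9 values appear in both, in order. dp[12][13] = 9 confirms this is the maximum.

9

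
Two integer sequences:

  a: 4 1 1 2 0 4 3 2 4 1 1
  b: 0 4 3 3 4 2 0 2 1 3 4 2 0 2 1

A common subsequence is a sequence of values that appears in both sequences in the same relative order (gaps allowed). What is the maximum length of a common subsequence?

Pick 4 (a #1, b #5) → 1 (a #2, b #9) → 2 (a #4, b #12) → 0 (a #5, b #13) → 2 (a #8, b #14) → 1 (a #11, b #15); all 6 values appear in both, in order. Since dp[11][15] = 6, nothing longer is possible.

6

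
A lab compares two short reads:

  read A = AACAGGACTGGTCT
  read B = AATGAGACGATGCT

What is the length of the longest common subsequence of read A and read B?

Taking A (read A #1, read B #1); then A (read A #2, read B #2); then A (read A #4, read B #5); then G (read A #5, read B #6); then G (read A #6, read B #9); then A (read A #7, read B #10); then T (read A #9, read B #11); then G (read A #11, read B #12); then C (read A #13, read B #13); then T (read A #14, read B #14) gives a common subsequence of length 10. Since dp[14][14] = 10, nothing longer is possible.

10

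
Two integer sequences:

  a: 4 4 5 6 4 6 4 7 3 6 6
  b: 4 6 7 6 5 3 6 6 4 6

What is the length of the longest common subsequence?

Let dp[i][j] be the LCS length of the first i values of a and the first j values of b. dp[i][j] = dp[i-1][j-1]+1 when the i-th and j-th values match, else max(dp[i-1][j], dp[i][j-1]).
    ·  4  6  7  6  5  3  6  6  4  6
 ·  0  0  0  0  0  0  0  0  0  0  0
 4  0  1  1  1  1  1  1  1  1  1  1
 4  0  1  1  1  1  1  1  1  1  2  2
 5  0  1  1  1  1  2  2  2  2  2  2
 6  0  1  2  2  2  2  2  3  3  3  3
 4  0  1  2  2  2  2  2  3  3  4  4
 6  0  1  2  2  3  3  3  3  4  4  5
 4  0  1  2  2  3  3  3  3  4  5  5
 7  0  1  2  3  3  3  3  3  4  5  5
 3  0  1  2  3  3  3  4  4  4  5  5
 6  0  1  2  3  4  4  4  5  5  5  6
 6  0  1  2  3  4  4  4  5  6  6  6
dp[11][10] = 6. One LCS (by backtracking along matches): 4, 5, 6, 6, 4, 6.

6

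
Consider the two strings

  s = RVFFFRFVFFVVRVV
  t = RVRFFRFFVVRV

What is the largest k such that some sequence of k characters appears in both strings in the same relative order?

One common subsequence of length 11: R [1,1], V [2,2], F [4,4], F [5,5], R [6,6], F [9,7], F [10,8], V [11,9], V [12,10], R [13,11], V [15,12]. dp[15][12] = 11 confirms this is the maximum.

11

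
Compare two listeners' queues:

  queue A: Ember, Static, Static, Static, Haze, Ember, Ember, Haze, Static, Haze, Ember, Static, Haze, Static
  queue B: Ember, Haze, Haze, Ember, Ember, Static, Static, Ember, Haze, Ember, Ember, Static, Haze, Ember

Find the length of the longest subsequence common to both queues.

9

Pick Ember at queue A[1]=queue B[5], Static at queue A[2]=queue B[6], Static at queue A[3]=queue B[7], Haze at queue A[5]=queue B[9], Ember at queue A[6]=queue B[10], Ember at queue A[7]=queue B[11], Static at queue A[9]=queue B[12], Haze at queue A[10]=queue B[13], Ember at queue A[11]=queue B[14]; all 9 songs appear in both, in order, and the DP table's final entry dp[14][14] is also 9, so no common subsequence is longer.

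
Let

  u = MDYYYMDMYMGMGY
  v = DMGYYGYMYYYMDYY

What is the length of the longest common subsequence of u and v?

8

One common subsequence of length 8: M at u[1]=v[8] → Y at u[3]=v[9] → Y at u[4]=v[10] → Y at u[5]=v[11] → M at u[6]=v[12] → D at u[7]=v[13] → Y at u[9]=v[14] → Y at u[14]=v[15]. Since dp[14][15] = 8, nothing longer is possible.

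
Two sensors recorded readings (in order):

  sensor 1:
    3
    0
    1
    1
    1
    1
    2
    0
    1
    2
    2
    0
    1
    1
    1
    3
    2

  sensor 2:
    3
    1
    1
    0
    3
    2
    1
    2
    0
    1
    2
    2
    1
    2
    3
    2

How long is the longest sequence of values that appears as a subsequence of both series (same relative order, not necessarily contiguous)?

Taking 3 at sensor 1[1]=sensor 2[1] → 1 at sensor 1[3]=sensor 2[2] → 1 at sensor 1[4]=sensor 2[3] → 1 at sensor 1[6]=sensor 2[7] → 2 at sensor 1[7]=sensor 2[8] → 0 at sensor 1[8]=sensor 2[9] → 1 at sensor 1[9]=sensor 2[10] → 2 at sensor 1[10]=sensor 2[11] → 2 at sensor 1[11]=sensor 2[12] → 1 at sensor 1[13]=sensor 2[13] → 3 at sensor 1[16]=sensor 2[15] → 2 at sensor 1[17]=sensor 2[16] gives a common subsequence of length 12. dp[17][16] = 12 confirms this is the maximum.

12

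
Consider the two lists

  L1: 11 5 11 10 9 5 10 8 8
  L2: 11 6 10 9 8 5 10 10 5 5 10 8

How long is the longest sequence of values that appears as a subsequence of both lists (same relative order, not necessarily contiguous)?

6

Taking 11 at L1[1]=L2[1], 5 at L1[2]=L2[6], 10 at L1[4]=L2[8], 5 at L1[6]=L2[10], 10 at L1[7]=L2[11], 8 at L1[9]=L2[12] gives a common subsequence of length 6. dp[9][12] = 6 confirms this is the maximum.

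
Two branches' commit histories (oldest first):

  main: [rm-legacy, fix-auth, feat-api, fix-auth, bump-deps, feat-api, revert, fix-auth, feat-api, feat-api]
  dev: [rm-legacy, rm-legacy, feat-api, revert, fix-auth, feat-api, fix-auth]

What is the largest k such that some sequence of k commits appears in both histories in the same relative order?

5

Pick rm-legacy [1,2] → feat-api [3,3] → fix-auth [4,5] → feat-api [6,6] → fix-auth [8,7]; all 5 commits appear in both, in order. The LCS DP gives dp[10][7] = 5, so this is optimal.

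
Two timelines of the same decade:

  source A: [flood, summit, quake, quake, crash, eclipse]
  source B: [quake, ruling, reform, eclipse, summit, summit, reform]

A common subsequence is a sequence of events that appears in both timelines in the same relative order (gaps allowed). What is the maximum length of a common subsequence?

Pick quake [3,1]; then eclipse [6,4]; all 2 events appear in both, in order. Since dp[6][7] = 2, nothing longer is possible.

2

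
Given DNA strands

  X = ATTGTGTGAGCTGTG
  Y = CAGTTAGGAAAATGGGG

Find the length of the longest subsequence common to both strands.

10

Pick A at X[1]=Y[2], then T at X[2]=Y[4], then T at X[3]=Y[5], then G at X[4]=Y[7], then G at X[6]=Y[8], then T at X[7]=Y[13], then G at X[8]=Y[14], then G at X[10]=Y[15], then G at X[13]=Y[16], then G at X[15]=Y[17]; all 10 bases appear in both, in order, and the DP table's final entry dp[15][17] is also 10, so no common subsequence is longer.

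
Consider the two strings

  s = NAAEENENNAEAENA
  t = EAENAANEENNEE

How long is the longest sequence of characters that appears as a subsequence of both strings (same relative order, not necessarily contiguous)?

Taking N [1,4], A [2,5], A [3,6], E [5,8], E [7,9], N [8,10], N [9,11], E [11,12], E [13,13] gives a common subsequence of length 9. dp[15][13] = 9 confirms this is the maximum.

9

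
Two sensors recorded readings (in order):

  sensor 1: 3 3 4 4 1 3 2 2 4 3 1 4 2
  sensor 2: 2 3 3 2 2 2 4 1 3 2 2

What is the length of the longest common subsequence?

Let dp[i][j] be the LCS length of the first i values of sensor 1 and the first j values of sensor 2. dp[i][j] = dp[i-1][j-1]+1 when the i-th and j-th values match, else max(dp[i-1][j], dp[i][j-1]).
    ·  2  3  3  2  2  2  4  1  3  2  2
 ·  0  0  0  0  0  0  0  0  0  0  0  0
 3  0  0  1  1  1  1  1  1  1  1  1  1
 3  0  0  1  2  2  2  2  2  2  2  2  2
 4  0  0  1  2  2  2  2  3  3  3  3  3
 4  0  0  1  2  2  2  2  3  3  3  3  3
 1  0  0  1  2  2  2  2  3  4  4  4  4
 3  0  0  1  2  2  2  2  3  4  5  5  5
 2  0  1  1  2  3  3  3  3  4  5  6  6
 2  0  1  1  2  3  4  4  4  4  5  6  7
 4  0  1  1  2  3  4  4  5  5  5  6  7
 3  0  1  2  2  3  4  4  5  5  6  6  7
 1  0  1  2  2  3  4  4  5  6  6  6  7
 4  0  1  2  2  3  4  4  5  6  6  6  7
 2  0  1  2  2  3  4  5  5  6  6  7  7
dp[13][11] = 7. One LCS (by backtracking along matches): 3, 3, 4, 1, 3, 2, 2.

7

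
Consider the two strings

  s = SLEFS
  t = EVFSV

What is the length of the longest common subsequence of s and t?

Taking E at s[3]=t[1], F at s[4]=t[3], S at s[5]=t[4] gives a common subsequence of length 3. dp[5][5] = 3 confirms this is the maximum.

3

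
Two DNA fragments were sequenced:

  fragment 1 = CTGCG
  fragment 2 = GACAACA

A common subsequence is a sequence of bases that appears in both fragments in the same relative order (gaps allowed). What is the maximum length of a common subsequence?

Pick C at fragment 1[1]=fragment 2[3], then C at fragment 1[4]=fragment 2[6]; all 2 bases appear in both, in order, and the DP table's final entry dp[5][7] is also 2, so no common subsequence is longer.

2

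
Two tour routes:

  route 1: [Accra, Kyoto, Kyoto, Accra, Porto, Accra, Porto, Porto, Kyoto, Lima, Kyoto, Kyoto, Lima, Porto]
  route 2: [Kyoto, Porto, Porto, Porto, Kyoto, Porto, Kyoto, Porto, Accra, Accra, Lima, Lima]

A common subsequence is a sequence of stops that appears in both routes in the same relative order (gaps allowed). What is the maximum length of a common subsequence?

Match Kyoto [2,1], then Porto [5,3], then Porto [7,4], then Porto [8,6], then Kyoto [9,7], then Lima [10,11], then Lima [13,12] — 7 stops in the same relative order in both. dp[14][12] = 7 confirms this is the maximum.

7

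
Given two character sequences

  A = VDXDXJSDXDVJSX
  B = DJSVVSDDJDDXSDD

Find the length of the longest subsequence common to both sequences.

7

Match V (A #1, B #5); then D (A #2, B #10); then D (A #4, B #11); then X (A #5, B #12); then S (A #7, B #13); then D (A #8, B #14); then D (A #10, B #15) — 7 characters in the same relative order in both. The LCS DP gives dp[14][15] = 7, so this is optimal.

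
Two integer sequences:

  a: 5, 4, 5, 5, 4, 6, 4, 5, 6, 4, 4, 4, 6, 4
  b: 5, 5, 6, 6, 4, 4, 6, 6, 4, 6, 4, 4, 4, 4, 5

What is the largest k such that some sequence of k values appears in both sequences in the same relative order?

10

Match 5 [1,2] → 4 [2,5] → 4 [5,6] → 6 [6,8] → 4 [7,9] → 6 [9,10] → 4 [10,11] → 4 [11,12] → 4 [12,13] → 4 [14,14] — 10 values in the same relative order in both, and the DP table's final entry dp[14][15] is also 10, so no common subsequence is longer.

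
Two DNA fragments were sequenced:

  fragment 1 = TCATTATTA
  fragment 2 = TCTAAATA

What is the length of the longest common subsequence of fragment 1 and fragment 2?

6

Match T (fragment 1 #1, fragment 2 #1) → C (fragment 1 #2, fragment 2 #2) → A (fragment 1 #3, fragment 2 #5) → A (fragment 1 #6, fragment 2 #6) → T (fragment 1 #8, fragment 2 #7) → A (fragment 1 #9, fragment 2 #8) — 6 bases in the same relative order in both. Since dp[9][8] = 6, nothing longer is possible.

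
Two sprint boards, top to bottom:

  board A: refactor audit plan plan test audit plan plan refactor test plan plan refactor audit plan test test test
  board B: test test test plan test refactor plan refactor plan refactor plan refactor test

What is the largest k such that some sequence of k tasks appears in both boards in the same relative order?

Taking plan (board A #4, board B #4), test (board A #5, board B #5), plan (board A #7, board B #7), plan (board A #8, board B #9), refactor (board A #9, board B #10), plan (board A #12, board B #11), refactor (board A #13, board B #12), test (board A #18, board B #13) gives a common subsequence of length 8. dp[18][13] = 8 confirms this is the maximum.

8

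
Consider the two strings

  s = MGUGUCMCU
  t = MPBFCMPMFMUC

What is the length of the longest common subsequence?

Let dp[i][j] be the LCS length of the first i characters of s and the first j characters of t. dp[i][j] = dp[i-1][j-1]+1 when the i-th and j-th characters match, else max(dp[i-1][j], dp[i][j-1]).
    ·  M  P  B  F  C  M  P  M  F  M  U  C
 ·  0  0  0  0  0  0  0  0  0  0  0  0  0
 M  0  1  1  1  1  1  1  1  1  1  1  1  1
 G  0  1  1  1  1  1  1  1  1  1  1  1  1
 U  0  1  1  1  1  1  1  1  1  1  1  2  2
 G  0  1  1  1  1  1  1  1  1  1  1  2  2
 U  0  1  1  1  1  1  1  1  1  1  1  2  2
 C  0  1  1  1  1  2  2  2  2  2  2  2  3
 M  0  1  1  1  1  2  3  3  3  3  3  3  3
 C  0  1  1  1  1  2  3  3  3  3  3  3  4
 U  0  1  1  1  1  2  3  3  3  3  3  4  4
dp[9][12] = 4. One LCS (by backtracking along matches): MCMC.

4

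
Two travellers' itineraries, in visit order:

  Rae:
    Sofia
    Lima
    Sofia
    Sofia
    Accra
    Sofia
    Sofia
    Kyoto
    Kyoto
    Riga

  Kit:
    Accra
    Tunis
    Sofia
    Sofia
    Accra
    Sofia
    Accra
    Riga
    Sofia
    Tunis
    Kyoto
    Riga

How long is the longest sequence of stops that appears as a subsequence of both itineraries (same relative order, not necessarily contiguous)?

Match Sofia (Rae #1, Kit #3), then Sofia (Rae #3, Kit #4), then Sofia (Rae #4, Kit #6), then Accra (Rae #5, Kit #7), then Sofia (Rae #6, Kit #9), then Kyoto (Rae #9, Kit #11), then Riga (Rae #10, Kit #12) — 7 stops in the same relative order in both, and the DP table's final entry dp[10][12] is also 7, so no common subsequence is longer.

7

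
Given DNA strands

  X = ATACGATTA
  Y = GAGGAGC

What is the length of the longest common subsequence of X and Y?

3

Let dp[i][j] be the LCS length of the first i bases of X and the first j bases of Y. dp[i][j] = dp[i-1][j-1]+1 when the i-th and j-th bases match, else max(dp[i-1][j], dp[i][j-1]).
    ·  G  A  G  G  A  G  C
 ·  0  0  0  0  0  0  0  0
 A  0  0  1  1  1  1  1  1
 T  0  0  1  1  1  1  1  1
 A  0  0  1  1  1  2  2  2
 C  0  0  1  1  1  2  2  3
 G  0  1  1  2  2  2  3  3
 A  0  1  2  2  2  3  3  3
 T  0  1  2  2  2  3  3  3
 T  0  1  2  2  2  3  3  3
 A  0  1  2  2  2  3  3  3
dp[9][7] = 3. One LCS (by backtracking along matches): AAC.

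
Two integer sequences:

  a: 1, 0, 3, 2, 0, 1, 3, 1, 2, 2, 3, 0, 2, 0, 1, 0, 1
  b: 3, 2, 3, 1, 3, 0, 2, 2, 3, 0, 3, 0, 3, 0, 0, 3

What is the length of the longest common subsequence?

10

One common subsequence of length 10: 3 at a[3]=b[1], 2 at a[4]=b[2], 1 at a[6]=b[4], 3 at a[7]=b[5], 2 at a[9]=b[7], 2 at a[10]=b[8], 3 at a[11]=b[11], 0 at a[12]=b[12], 0 at a[14]=b[14], 0 at a[16]=b[15]. dp[17][16] = 10 confirms this is the maximum.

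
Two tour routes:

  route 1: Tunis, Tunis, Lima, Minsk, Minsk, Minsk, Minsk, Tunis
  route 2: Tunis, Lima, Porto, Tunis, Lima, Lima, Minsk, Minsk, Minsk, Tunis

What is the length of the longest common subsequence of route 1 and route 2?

7

Pick Tunis [1,1]; then Tunis [2,4]; then Lima [3,6]; then Minsk [5,7]; then Minsk [6,8]; then Minsk [7,9]; then Tunis [8,10]; all 7 stops appear in both, in order, and the DP table's final entry dp[8][10] is also 7, so no common subsequence is longer.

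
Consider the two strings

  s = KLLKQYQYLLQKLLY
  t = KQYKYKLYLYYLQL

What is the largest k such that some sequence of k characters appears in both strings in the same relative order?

8

One common subsequence of length 8: K at s[1]=t[6] → L at s[2]=t[7] → L at s[3]=t[9] → Y at s[6]=t[10] → Y at s[8]=t[11] → L at s[10]=t[12] → Q at s[11]=t[13] → L at s[14]=t[14]. Since dp[15][14] = 8, nothing longer is possible.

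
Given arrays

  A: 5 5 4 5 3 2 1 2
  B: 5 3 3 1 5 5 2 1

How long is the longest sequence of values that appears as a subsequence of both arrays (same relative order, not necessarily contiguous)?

Let dp[i][j] be the LCS length of the first i values of A and the first j values of B. dp[i][j] = dp[i-1][j-1]+1 when the i-th and j-th values match, else max(dp[i-1][j], dp[i][j-1]).
    ·  5  3  3  1  5  5  2  1
 ·  0  0  0  0  0  0  0  0  0
 5  0  1  1  1  1  1  1  1  1
 5  0  1  1  1  1  2  2  2  2
 4  0  1  1  1  1  2  2  2  2
 5  0  1  1  1  1  2  3  3  3
 3  0  1  2  2  2  2  3  3  3
 2  0  1  2  2  2  2  3  4  4
 1  0  1  2  2  3  3  3  4  5
 2  0  1  2  2  3  3  3  4  5
dp[8][8] = 5. One LCS (by backtracking along matches): 5, 5, 5, 2, 1.

5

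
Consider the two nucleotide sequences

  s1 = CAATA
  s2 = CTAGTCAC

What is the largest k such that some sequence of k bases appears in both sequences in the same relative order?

Taking C [1,1], A [2,3], T [4,5], A [5,7] gives a common subsequence of length 4, and the DP table's final entry dp[5][8] is also 4, so no common subsequence is longer.

4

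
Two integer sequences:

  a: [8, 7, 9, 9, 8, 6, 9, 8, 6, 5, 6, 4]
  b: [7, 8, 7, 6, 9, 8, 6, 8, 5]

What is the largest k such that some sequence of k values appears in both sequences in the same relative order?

7

One common subsequence of length 7: 8 (a #1, b #2), 7 (a #2, b #3), 9 (a #4, b #5), 8 (a #5, b #6), 6 (a #6, b #7), 8 (a #8, b #8), 5 (a #10, b #9). Since dp[12][9] = 7, nothing longer is possible.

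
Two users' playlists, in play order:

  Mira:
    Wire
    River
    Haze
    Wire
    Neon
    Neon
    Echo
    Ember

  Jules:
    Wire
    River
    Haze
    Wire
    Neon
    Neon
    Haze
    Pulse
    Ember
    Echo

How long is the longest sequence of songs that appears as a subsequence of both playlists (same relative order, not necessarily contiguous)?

7

Taking Wire [1,1]; then River [2,2]; then Haze [3,3]; then Wire [4,4]; then Neon [5,5]; then Neon [6,6]; then Echo [7,10] gives a common subsequence of length 7. dp[8][10] = 7 confirms this is the maximum.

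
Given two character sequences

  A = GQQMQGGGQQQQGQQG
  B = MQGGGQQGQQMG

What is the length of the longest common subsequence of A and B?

Taking M at A[4]=B[1], Q at A[5]=B[2], G at A[6]=B[3], G at A[7]=B[4], G at A[8]=B[5], Q at A[11]=B[6], Q at A[12]=B[7], G at A[13]=B[8], Q at A[14]=B[9], Q at A[15]=B[10], G at A[16]=B[12] gives a common subsequence of length 11. Since dp[16][12] = 11, nothing longer is possible.

11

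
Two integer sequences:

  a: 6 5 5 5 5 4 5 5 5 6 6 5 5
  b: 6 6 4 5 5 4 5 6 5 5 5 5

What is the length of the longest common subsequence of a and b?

Pick 6 at a[1]=b[2] → 5 at a[4]=b[4] → 5 at a[5]=b[5] → 4 at a[6]=b[6] → 5 at a[7]=b[7] → 5 at a[8]=b[9] → 5 at a[9]=b[10] → 5 at a[12]=b[11] → 5 at a[13]=b[12]; all 9 values appear in both, in order. Since dp[13][12] = 9, nothing longer is possible.

9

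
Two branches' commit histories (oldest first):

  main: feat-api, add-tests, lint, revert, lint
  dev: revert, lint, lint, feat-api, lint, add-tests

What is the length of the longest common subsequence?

2

Pick feat-api (main #1, dev #4), then add-tests (main #2, dev #6); all 2 commits appear in both, in order. The LCS DP gives dp[5][6] = 2, so this is optimal.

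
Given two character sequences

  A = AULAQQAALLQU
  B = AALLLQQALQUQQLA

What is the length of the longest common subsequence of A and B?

Taking A at A[1]=B[2]; then L at A[3]=B[5]; then Q at A[5]=B[6]; then Q at A[6]=B[7]; then A at A[8]=B[8]; then L at A[10]=B[9]; then Q at A[11]=B[10]; then U at A[12]=B[11] gives a common subsequence of length 8. The LCS DP gives dp[12][15] = 8, so this is optimal.

8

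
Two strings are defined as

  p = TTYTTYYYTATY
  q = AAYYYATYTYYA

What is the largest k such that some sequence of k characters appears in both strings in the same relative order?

One common subsequence of length 6: T at p[2]=q[7]; then Y at p[3]=q[8]; then T at p[5]=q[9]; then Y at p[7]=q[10]; then Y at p[8]=q[11]; then A at p[10]=q[12]. Since dp[12][12] = 6, nothing longer is possible.

6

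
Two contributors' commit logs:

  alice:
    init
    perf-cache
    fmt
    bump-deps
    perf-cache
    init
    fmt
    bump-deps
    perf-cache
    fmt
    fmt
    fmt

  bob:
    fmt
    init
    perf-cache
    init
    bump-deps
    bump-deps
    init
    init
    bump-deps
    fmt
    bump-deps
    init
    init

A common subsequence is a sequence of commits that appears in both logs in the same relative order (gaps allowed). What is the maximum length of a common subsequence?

6

One common subsequence of length 6: init [1,2]; then perf-cache [2,3]; then bump-deps [4,6]; then init [6,8]; then fmt [7,10]; then bump-deps [8,11]. Since dp[12][13] = 6, nothing longer is possible.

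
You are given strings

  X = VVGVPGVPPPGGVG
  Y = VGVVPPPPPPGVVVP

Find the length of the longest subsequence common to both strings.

Pick V at X[1]=Y[1], then V at X[2]=Y[3], then V at X[4]=Y[4], then P at X[5]=Y[7], then P at X[8]=Y[8], then P at X[9]=Y[9], then P at X[10]=Y[10], then G at X[11]=Y[11], then V at X[13]=Y[14]; all 9 characters appear in both, in order, and the DP table's final entry dp[14][15] is also 9, so no common subsequence is longer.

9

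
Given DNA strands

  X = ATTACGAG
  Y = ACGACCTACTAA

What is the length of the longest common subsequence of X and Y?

Match A (X #1, Y #4), T (X #2, Y #7), T (X #3, Y #10), A (X #4, Y #11), A (X #7, Y #12) — 5 bases in the same relative order in both. Since dp[8][12] = 5, nothing longer is possible.

5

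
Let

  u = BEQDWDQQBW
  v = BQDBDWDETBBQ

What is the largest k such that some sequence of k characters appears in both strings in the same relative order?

6

Pick B [1,1], then Q [3,2], then D [4,5], then W [5,6], then D [6,7], then Q [8,12]; all 6 characters appear in both, in order. dp[10][12] = 6 confirms this is the maximum.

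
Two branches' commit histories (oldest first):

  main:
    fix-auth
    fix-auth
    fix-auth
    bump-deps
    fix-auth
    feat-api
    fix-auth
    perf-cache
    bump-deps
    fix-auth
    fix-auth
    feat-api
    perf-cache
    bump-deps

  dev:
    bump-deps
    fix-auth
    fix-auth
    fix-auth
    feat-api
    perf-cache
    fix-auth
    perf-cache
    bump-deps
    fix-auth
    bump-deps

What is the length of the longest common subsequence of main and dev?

9

Pick fix-auth at main[2]=dev[2], then fix-auth at main[3]=dev[3], then fix-auth at main[5]=dev[4], then feat-api at main[6]=dev[5], then fix-auth at main[7]=dev[7], then perf-cache at main[8]=dev[8], then bump-deps at main[9]=dev[9], then fix-auth at main[11]=dev[10], then bump-deps at main[14]=dev[11]; all 9 commits appear in both, in order. The LCS DP gives dp[14][11] = 9, so this is optimal.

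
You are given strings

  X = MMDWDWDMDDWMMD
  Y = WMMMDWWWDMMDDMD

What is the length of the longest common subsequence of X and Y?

Match M (X #1, Y #3); then M (X #2, Y #4); then D (X #3, Y #5); then W (X #4, Y #7); then W (X #6, Y #8); then D (X #7, Y #9); then M (X #8, Y #11); then D (X #9, Y #12); then D (X #10, Y #13); then M (X #13, Y #14); then D (X #14, Y #15) — 11 characters in the same relative order in both. dp[14][15] = 11 confirms this is the maximum.

11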